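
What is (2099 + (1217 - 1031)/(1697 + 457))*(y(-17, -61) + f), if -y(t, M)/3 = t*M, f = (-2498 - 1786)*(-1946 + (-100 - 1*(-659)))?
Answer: 4475311132884/359 ≈ 1.2466e+10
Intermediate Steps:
f = 5941908 (f = -4284*(-1946 + (-100 + 659)) = -4284*(-1946 + 559) = -4284*(-1387) = 5941908)
y(t, M) = -3*M*t (y(t, M) = -3*t*M = -3*M*t)
(2099 + (1217 - 1031)/(1697 + 457))*(y(-17, -61) + f) = (2099 + (1217 - 1031)/(1697 + 457))*(-3*(-61)*(-17) + 5941908) = (2099 + 186/2154)*(-3111 + 5941908) = (2099 + 186*(1/2154))*5938797 = (2099 + 31/359)*5938797 = (753572/359)*5938797 = 4475311132884/359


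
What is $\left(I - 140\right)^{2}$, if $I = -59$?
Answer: $39601$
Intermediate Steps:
$\left(I - 140\right)^{2} = \left(-59 - 140\right)^{2} = \left(-199\right)^{2} = 39601$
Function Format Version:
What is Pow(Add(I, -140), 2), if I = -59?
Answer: 39601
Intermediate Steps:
Pow(Add(I, -140), 2) = Pow(Add(-59, -140), 2) = Pow(-199, 2) = 39601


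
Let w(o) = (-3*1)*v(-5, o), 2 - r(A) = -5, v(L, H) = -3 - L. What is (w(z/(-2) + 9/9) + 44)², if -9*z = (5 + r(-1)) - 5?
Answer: 1444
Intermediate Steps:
r(A) = 7 (r(A) = 2 - 1*(-5) = 2 + 5 = 7)
z = -7/9 (z = -((5 + 7) - 5)/9 = -(12 - 5)/9 = -⅑*7 = -7/9 ≈ -0.77778)
w(o) = -6 (w(o) = (-3*1)*(-3 - 1*(-5)) = -3*(-3 + 5) = -3*2 = -6)
(w(z/(-2) + 9/9) + 44)² = (-6 + 44)² = 38² = 1444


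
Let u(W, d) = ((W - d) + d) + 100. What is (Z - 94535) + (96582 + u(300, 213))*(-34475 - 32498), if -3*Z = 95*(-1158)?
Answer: -6495233351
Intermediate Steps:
u(W, d) = 100 + W (u(W, d) = W + 100 = 100 + W)
Z = 36670 (Z = -95*(-1158)/3 = -⅓*(-110010) = 36670)
(Z - 94535) + (96582 + u(300, 213))*(-34475 - 32498) = (36670 - 94535) + (96582 + (100 + 300))*(-34475 - 32498) = -57865 + (96582 + 400)*(-66973) = -57865 + 96982*(-66973) = -57865 - 6495175486 = -6495233351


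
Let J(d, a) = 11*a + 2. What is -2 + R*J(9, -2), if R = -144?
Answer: 2878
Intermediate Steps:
J(d, a) = 2 + 11*a
-2 + R*J(9, -2) = -2 - 144*(2 + 11*(-2)) = -2 - 144*(2 - 22) = -2 - 144*(-20) = -2 + 2880 = 2878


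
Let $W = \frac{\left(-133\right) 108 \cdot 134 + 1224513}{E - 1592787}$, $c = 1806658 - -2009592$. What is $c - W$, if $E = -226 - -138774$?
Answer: $\frac{5549738883487}{1454239} \approx 3.8162 \cdot 10^{6}$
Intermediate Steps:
$c = 3816250$ ($c = 1806658 + 2009592 = 3816250$)
$E = 138548$ ($E = -226 + 138774 = 138548$)
$W = \frac{700263}{1454239}$ ($W = \frac{\left(-133\right) 108 \cdot 134 + 1224513}{138548 - 1592787} = \frac{\left(-14364\right) 134 + 1224513}{-1454239} = \left(-1924776 + 1224513\right) \left(- \frac{1}{1454239}\right) = \left(-700263\right) \left(- \frac{1}{1454239}\right) = \frac{700263}{1454239} \approx 0.48153$)
$c - W = 3816250 - \frac{700263}{1454239} = \frac{5549738883487}{1454239}$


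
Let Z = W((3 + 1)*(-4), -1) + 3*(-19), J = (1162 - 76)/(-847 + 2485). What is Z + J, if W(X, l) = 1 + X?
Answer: -19475/273 ≈ -71.337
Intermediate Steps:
J = 181/273 (J = 1086/1638 = 1086*(1/1638) = 181/273 ≈ 0.66300)
Z = -72 (Z = (1 + (3 + 1)*(-4)) + 3*(-19) = (1 + 4*(-4)) - 57 = (1 - 16) - 57 = -15 - 57 = -72)
Z + J = -72 + 181/273 = -19475/273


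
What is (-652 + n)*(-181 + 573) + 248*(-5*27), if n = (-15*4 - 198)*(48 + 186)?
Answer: -23954888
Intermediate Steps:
n = -60372 (n = (-60 - 198)*234 = -258*234 = -60372)
(-652 + n)*(-181 + 573) + 248*(-5*27) = (-652 - 60372)*(-181 + 573) + 248*(-5*27) = -61024*392 + 248*(-135) = -23921408 - 33480 = -23954888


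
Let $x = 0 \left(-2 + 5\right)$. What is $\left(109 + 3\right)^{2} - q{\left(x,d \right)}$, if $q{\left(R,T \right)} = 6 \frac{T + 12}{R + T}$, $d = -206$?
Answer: $\frac{1291450}{103} \approx 12538.0$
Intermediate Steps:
$x = 0$ ($x = 0 \cdot 3 = 0$)
$q{\left(R,T \right)} = \frac{6 \left(12 + T\right)}{R + T}$ ($q{\left(R,T \right)} = 6 \frac{12 + T}{R + T} = \frac{6 \left(12 + T\right)}{R + T}$)
$\left(109 + 3\right)^{2} - q{\left(x,d \right)} = \left(109 + 3\right)^{2} - \frac{6 \left(12 - 206\right)}{0 - 206} = 112^{2} - 6 \frac{1}{-206} \left(-194\right) = 12544 - 6 \left(- \frac{1}{206}\right) \left(-194\right) = 12544 - \frac{582}{103} = \frac{1291450}{103}$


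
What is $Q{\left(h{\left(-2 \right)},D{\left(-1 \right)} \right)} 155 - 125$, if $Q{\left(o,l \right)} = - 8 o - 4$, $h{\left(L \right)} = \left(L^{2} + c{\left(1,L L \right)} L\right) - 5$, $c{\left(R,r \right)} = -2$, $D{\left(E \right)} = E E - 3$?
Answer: $-4465$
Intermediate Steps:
$D{\left(E \right)} = -3 + E^{2}$ ($D{\left(E \right)} = E^{2} - 3 = -3 + E^{2}$)
$h{\left(L \right)} = -5 + L^{2} - 2 L$ ($h{\left(L \right)} = \left(L^{2} - 2 L\right) - 5 = -5 + L^{2} - 2 L$)
$Q{\left(o,l \right)} = -4 - 8 o$
$Q{\left(h{\left(-2 \right)},D{\left(-1 \right)} \right)} 155 - 125 = \left(-4 - 8 \left(-5 + \left(-2\right)^{2} - -4\right)\right) 155 - 125 = \left(-4 - 8 \left(-5 + 4 + 4\right)\right) 155 - 125 = \left(-4 - 24\right) 155 - 125 = \left(-28\right) 155 - 125 = -4340 - 125 = -4465$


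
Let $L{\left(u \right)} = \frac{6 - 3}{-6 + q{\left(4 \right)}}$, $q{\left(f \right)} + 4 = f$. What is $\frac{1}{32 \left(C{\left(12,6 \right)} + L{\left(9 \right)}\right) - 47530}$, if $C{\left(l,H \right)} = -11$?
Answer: $- \frac{1}{47898} \approx -2.0878 \cdot 10^{-5}$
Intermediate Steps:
$q{\left(f \right)} = -4 + f$
$L{\left(u \right)} = - \frac{1}{2}$ ($L{\left(u \right)} = \frac{6 - 3}{-6 + \left(-4 + 4\right)} = \frac{3}{-6 + 0} = \frac{3}{-6} = 3 \left(- \frac{1}{6}\right) = - \frac{1}{2}$)
$\frac{1}{32 \left(C{\left(12,6 \right)} + L{\left(9 \right)}\right) - 47530} = \frac{1}{32 \left(-11 - \frac{1}{2}\right) - 47530} = \frac{1}{32 \left(- \frac{23}{2}\right) - 47530} = \frac{1}{-368 - 47530} = \frac{1}{-47898} = - \frac{1}{47898}$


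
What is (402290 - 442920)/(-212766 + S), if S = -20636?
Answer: 20315/116701 ≈ 0.17408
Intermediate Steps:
(402290 - 442920)/(-212766 + S) = (402290 - 442920)/(-212766 - 20636) = -40630/(-233402) = -40630*(-1/233402) = 20315/116701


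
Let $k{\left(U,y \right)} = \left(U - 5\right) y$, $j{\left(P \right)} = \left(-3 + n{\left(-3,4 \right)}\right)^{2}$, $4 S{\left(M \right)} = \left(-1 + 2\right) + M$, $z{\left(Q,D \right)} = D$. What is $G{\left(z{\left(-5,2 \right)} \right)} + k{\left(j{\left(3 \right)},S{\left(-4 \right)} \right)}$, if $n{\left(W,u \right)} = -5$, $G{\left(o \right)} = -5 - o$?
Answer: $- \frac{205}{4} \approx -51.25$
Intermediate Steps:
$S{\left(M \right)} = \frac{1}{4} + \frac{M}{4}$ ($S{\left(M \right)} = \frac{\left(-1 + 2\right) + M}{4} = \frac{1 + M}{4} = \frac{1}{4} + \frac{M}{4}$)
$j{\left(P \right)} = 64$ ($j{\left(P \right)} = \left(-3 - 5\right)^{2} = \left(-8\right)^{2} = 64$)
$k{\left(U,y \right)} = y \left(-5 + U\right)$ ($k{\left(U,y \right)} = \left(-5 + U\right) y = y \left(-5 + U\right)$)
$G{\left(z{\left(-5,2 \right)} \right)} + k{\left(j{\left(3 \right)},S{\left(-4 \right)} \right)} = \left(-5 - 2\right) + \left(\frac{1}{4} + \frac{1}{4} \left(-4\right)\right) \left(-5 + 64\right) = \left(-5 - 2\right) + \left(\frac{1}{4} - 1\right) 59 = -7 - \frac{177}{4} = - \frac{205}{4}$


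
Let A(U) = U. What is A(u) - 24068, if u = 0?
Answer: -24068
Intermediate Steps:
A(u) - 24068 = 0 - 24068 = -24068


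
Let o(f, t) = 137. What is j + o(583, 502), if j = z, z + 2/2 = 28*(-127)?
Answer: -3420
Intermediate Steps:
z = -3557 (z = -1 + 28*(-127) = -1 - 3556 = -3557)
j = -3557
j + o(583, 502) = -3557 + 137 = -3420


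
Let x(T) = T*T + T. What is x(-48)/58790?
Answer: 1128/29395 ≈ 0.038374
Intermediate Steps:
x(T) = T + T² (x(T) = T² + T = T + T²)
x(-48)/58790 = -48*(1 - 48)/58790 = -48*(-47)*(1/58790) = 2256*(1/58790) = 1128/29395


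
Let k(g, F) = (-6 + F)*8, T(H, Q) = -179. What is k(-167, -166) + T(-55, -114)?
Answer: -1555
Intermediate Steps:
k(g, F) = -48 + 8*F
k(-167, -166) + T(-55, -114) = (-48 + 8*(-166)) - 179 = (-48 - 1328) - 179 = -1376 - 179 = -1555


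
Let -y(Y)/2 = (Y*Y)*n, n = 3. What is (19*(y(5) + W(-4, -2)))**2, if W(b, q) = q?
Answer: 8340544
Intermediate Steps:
y(Y) = -6*Y**2 (y(Y) = -2*Y*Y*3 = -2*Y**2*3 = -6*Y**2)
(19*(y(5) + W(-4, -2)))**2 = (19*(-6*5**2 - 2))**2 = (19*(-6*25 - 2))**2 = (19*(-150 - 2))**2 = (19*(-152))**2 = (-2888)**2 = 8340544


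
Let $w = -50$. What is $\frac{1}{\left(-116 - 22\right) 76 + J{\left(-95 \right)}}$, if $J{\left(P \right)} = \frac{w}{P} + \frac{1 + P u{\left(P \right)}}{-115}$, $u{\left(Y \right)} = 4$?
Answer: $- \frac{2185}{22907929} \approx -9.5382 \cdot 10^{-5}$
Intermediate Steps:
$J{\left(P \right)} = - \frac{1}{115} - \frac{50}{P} - \frac{4 P}{115}$ ($J{\left(P \right)} = - \frac{50}{P} + \frac{1 + P 4}{-115} = - \frac{50}{P} + \left(1 + 4 P\right) \left(- \frac{1}{115}\right) = - \frac{50}{P} - \left(\frac{1}{115} + \frac{4 P}{115}\right) = - \frac{1}{115} - \frac{50}{P} - \frac{4 P}{115}$)
$\frac{1}{\left(-116 - 22\right) 76 + J{\left(-95 \right)}} = \frac{1}{\left(-116 - 22\right) 76 + \frac{-5750 - 95 \left(-1 - -380\right)}{115 \left(-95\right)}} = \frac{1}{\left(-138\right) 76 + \frac{1}{115} \left(- \frac{1}{95}\right) \left(-5750 - 95 \left(-1 + 380\right)\right)} = \frac{1}{-10488 + \frac{1}{115} \left(- \frac{1}{95}\right) \left(-5750 - 36005\right)} = \frac{1}{-10488 + \frac{1}{115} \left(- \frac{1}{95}\right) \left(-41755\right)} = \frac{1}{-10488 + \frac{8351}{2185}} = \frac{1}{- \frac{22907929}{2185}} = - \frac{2185}{22907929}$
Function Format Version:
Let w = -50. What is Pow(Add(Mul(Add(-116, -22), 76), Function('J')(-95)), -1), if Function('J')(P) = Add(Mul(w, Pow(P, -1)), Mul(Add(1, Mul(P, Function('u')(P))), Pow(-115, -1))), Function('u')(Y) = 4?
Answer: Rational(-2185, 22907929) ≈ -9.5382e-5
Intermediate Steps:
Function('J')(P) = Add(Rational(-1, 115), Mul(-50, Pow(P, -1)), Mul(Rational(-4, 115), P)) (Function('J')(P) = Add(Mul(-50, Pow(P, -1)), Mul(Add(1, Mul(P, 4)), Pow(-115, -1))) = Add(Mul(-50, Pow(P, -1)), Mul(Add(1, Mul(4, P)), Rational(-1, 115))) = Add(Mul(-50, Pow(P, -1)), Add(Rational(-1, 115), Mul(Rational(-4, 115), P))) = Add(Rational(-1, 115), Mul(-50, Pow(P, -1)), Mul(Rational(-4, 115), P)))
Pow(Add(Mul(Add(-116, -22), 76), Function('J')(-95)), -1) = Pow(Add(Mul(Add(-116, -22), 76), Mul(Rational(1, 115), Pow(-95, -1), Add(-5750, Mul(-95, Add(-1, Mul(-4, -95)))))), -1) = Pow(Add(Mul(-138, 76), Mul(Rational(1, 115), Rational(-1, 95), Add(-5750, Mul(-95, Add(-1, 380))))), -1) = Pow(Add(-10488, Mul(Rational(1, 115), Rational(-1, 95), Add(-5750, Mul(-95, 379)))), -1) = Pow(Add(-10488, Mul(Rational(1, 115), Rational(-1, 95), Add(-5750, -36005))), -1) = Pow(Add(-10488, Mul(Rational(1, 115), Rational(-1, 95), -41755)), -1) = Pow(Add(-10488, Rational(8351, 2185)), -1) = Pow(Rational(-22907929, 2185), -1) = Rational(-2185, 22907929)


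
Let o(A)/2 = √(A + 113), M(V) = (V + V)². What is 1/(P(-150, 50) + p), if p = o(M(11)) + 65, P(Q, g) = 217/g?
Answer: 173350/6050089 - 5000*√597/6050089 ≈ 0.0084597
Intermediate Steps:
M(V) = 4*V² (M(V) = (2*V)² = 4*V²)
o(A) = 2*√(113 + A) (o(A) = 2*√(A + 113) = 2*√(113 + A))
p = 65 + 2*√597 (p = 2*√(113 + 4*11²) + 65 = 2*√(113 + 4*121) + 65 = 2*√(113 + 484) + 65 = 2*√597 + 65 = 65 + 2*√597 ≈ 113.87)
1/(P(-150, 50) + p) = 1/(217/50 + (65 + 2*√597)) = 1/(3467/50 + 2*√597)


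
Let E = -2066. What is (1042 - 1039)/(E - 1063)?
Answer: -1/1043 ≈ -0.00095877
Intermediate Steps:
(1042 - 1039)/(E - 1063) = (1042 - 1039)/(-2066 - 1063) = 3/(-3129) = 3*(-1/3129) = -1/1043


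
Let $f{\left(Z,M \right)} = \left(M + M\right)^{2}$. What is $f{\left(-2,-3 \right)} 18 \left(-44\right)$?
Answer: $-28512$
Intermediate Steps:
$f{\left(Z,M \right)} = 4 M^{2}$ ($f{\left(Z,M \right)} = \left(2 M\right)^{2} = 4 M^{2}$)
$f{\left(-2,-3 \right)} 18 \left(-44\right) = 4 \left(-3\right)^{2} \cdot 18 \left(-44\right) = 4 \cdot 9 \cdot 18 \left(-44\right) = 36 \cdot 18 \left(-44\right) = 648 \left(-44\right) = -28512$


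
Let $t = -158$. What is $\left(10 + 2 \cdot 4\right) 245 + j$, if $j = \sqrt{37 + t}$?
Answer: $4410 + 11 i \approx 4410.0 + 11.0 i$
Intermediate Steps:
$j = 11 i$ ($j = \sqrt{37 - 158} = \sqrt{-121} = 11 i \approx 11.0 i$)
$\left(10 + 2 \cdot 4\right) 245 + j = \left(10 + 2 \cdot 4\right) 245 + 11 i = \left(10 + 8\right) 245 + 11 i = 18 \cdot 245 + 11 i = 4410 + 11 i$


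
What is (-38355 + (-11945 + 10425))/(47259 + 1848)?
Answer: -39875/49107 ≈ -0.81200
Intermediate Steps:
(-38355 + (-11945 + 10425))/(47259 + 1848) = (-38355 - 1520)/49107 = -39875*1/49107 = -39875/49107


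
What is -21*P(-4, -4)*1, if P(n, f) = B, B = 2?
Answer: -42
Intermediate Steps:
P(n, f) = 2
-21*P(-4, -4)*1 = -21*2*1 = -42*1 = -42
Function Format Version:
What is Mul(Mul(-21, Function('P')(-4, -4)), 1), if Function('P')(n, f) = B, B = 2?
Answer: -42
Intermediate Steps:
Function('P')(n, f) = 2
Mul(Mul(-21, Function('P')(-4, -4)), 1) = Mul(Mul(-21, 2), 1) = Mul(-42, 1) = -42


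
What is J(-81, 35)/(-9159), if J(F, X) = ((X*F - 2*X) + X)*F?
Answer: -77490/3053 ≈ -25.382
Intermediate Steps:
J(F, X) = F*(-X + F*X) (J(F, X) = ((F*X - 2*X) + X)*F = ((-2*X + F*X) + X)*F = (-X + F*X)*F = F*(-X + F*X))
J(-81, 35)/(-9159) = -81*35*(-1 - 81)/(-9159) = -81*35*(-82)*(-1/9159) = 232470*(-1/9159) = -77490/3053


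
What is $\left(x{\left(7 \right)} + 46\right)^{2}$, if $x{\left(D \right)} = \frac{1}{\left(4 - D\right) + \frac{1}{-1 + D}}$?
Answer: $\frac{602176}{289} \approx 2083.7$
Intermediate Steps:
$x{\left(D \right)} = \frac{1}{4 + \frac{1}{-1 + D} - D}$
$\left(x{\left(7 \right)} + 46\right)^{2} = \left(\frac{1 - 7}{3 + 7^{2} - 35} + 46\right)^{2} = \left(\frac{1 - 7}{3 + 49 - 35} + 46\right)^{2} = \left(\frac{1}{17} \left(-6\right) + 46\right)^{2} = \left(- \frac{6}{17} + 46\right)^{2} = \left(\frac{776}{17}\right)^{2} = \frac{602176}{289}$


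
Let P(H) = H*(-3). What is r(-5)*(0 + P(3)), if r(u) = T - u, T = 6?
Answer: -99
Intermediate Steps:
P(H) = -3*H
r(u) = 6 - u
r(-5)*(0 + P(3)) = (6 - 1*(-5))*(0 - 3*3) = (6 + 5)*(0 - 9) = 11*(-9) = -99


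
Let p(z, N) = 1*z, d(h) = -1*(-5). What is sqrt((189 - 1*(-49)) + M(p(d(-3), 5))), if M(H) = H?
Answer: 9*sqrt(3) ≈ 15.588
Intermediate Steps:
d(h) = 5
p(z, N) = z
sqrt((189 - 1*(-49)) + M(p(d(-3), 5))) = sqrt((189 - 1*(-49)) + 5) = sqrt((189 + 49) + 5) = sqrt(238 + 5) = sqrt(243) = 9*sqrt(3)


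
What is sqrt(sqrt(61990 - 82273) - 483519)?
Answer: sqrt(-483519 + I*sqrt(20283)) ≈ 0.1 + 695.36*I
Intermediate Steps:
sqrt(sqrt(61990 - 82273) - 483519) = sqrt(sqrt(-20283) - 483519) = sqrt(I*sqrt(20283) - 483519) = sqrt(-483519 + I*sqrt(20283))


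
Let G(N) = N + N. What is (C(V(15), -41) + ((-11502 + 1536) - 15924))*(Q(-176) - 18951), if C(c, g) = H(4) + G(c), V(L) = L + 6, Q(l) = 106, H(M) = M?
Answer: 487030180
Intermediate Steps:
G(N) = 2*N
V(L) = 6 + L
C(c, g) = 4 + 2*c
(C(V(15), -41) + ((-11502 + 1536) - 15924))*(Q(-176) - 18951) = ((4 + 2*(6 + 15)) + ((-11502 + 1536) - 15924))*(106 - 18951) = ((4 + 2*21) + (-9966 - 15924))*(-18845) = ((4 + 42) - 25890)*(-18845) = (46 - 25890)*(-18845) = -25844*(-18845) = 487030180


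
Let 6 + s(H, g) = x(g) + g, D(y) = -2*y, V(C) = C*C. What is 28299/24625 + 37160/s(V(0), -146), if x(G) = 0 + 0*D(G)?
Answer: -113845444/467875 ≈ -243.32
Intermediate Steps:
V(C) = C²
x(G) = 0 (x(G) = 0 + 0*(-2*G) = 0 + 0 = 0)
s(H, g) = -6 + g (s(H, g) = -6 + (0 + g) = -6 + g)
28299/24625 + 37160/s(V(0), -146) = 28299/24625 + 37160/(-6 - 146) = 28299*(1/24625) + 37160/(-152) = 28299/24625 + 37160*(-1/152) = 28299/24625 - 4645/19 = -113845444/467875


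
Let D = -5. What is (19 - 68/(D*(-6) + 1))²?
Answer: 271441/961 ≈ 282.46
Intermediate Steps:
(19 - 68/(D*(-6) + 1))² = (19 - 68/(-5*(-6) + 1))² = (19 - 68/(30 + 1))² = (19 - 68/31)² = (521/31)² = 271441/961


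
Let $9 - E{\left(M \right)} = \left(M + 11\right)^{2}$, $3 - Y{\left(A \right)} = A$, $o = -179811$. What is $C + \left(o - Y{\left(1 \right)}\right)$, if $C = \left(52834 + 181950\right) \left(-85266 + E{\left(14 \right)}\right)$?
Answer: $-20163899301$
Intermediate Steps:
$Y{\left(A \right)} = 3 - A$
$E{\left(M \right)} = 9 - \left(11 + M\right)^{2}$ ($E{\left(M \right)} = 9 - \left(M + 11\right)^{2} = 9 - \left(11 + M\right)^{2}$)
$C = -20163719488$ ($C = \left(52834 + 181950\right) \left(-85266 + \left(9 - \left(11 + 14\right)^{2}\right)\right) = 234784 \left(-85266 + \left(9 - 25^{2}\right)\right) = 234784 \left(-85266 + \left(9 - 625\right)\right) = 234784 \left(-85266 - 616\right) = 234784 \left(-85882\right) = -20163719488$)
$C + \left(o - Y{\left(1 \right)}\right) = -20163719488 - \left(179814 - 1\right) = -20163719488 - 179813 = -20163899301$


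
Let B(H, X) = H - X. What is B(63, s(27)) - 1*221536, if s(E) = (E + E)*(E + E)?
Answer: -224389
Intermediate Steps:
s(E) = 4*E² (s(E) = (2*E)*(2*E) = 4*E²)
B(63, s(27)) - 1*221536 = (63 - 4*27²) - 1*221536 = (63 - 4*729) - 221536 = (63 - 1*2916) - 221536 = (63 - 2916) - 221536 = -2853 - 221536 = -224389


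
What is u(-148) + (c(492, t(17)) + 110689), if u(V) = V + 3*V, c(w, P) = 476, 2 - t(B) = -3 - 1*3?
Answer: 110573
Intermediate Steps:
t(B) = 8 (t(B) = 2 - (-3 - 1*3) = 2 - (-3 - 3) = 2 - 1*(-6) = 2 + 6 = 8)
u(V) = 4*V
u(-148) + (c(492, t(17)) + 110689) = 4*(-148) + (476 + 110689) = -592 + 111165 = 110573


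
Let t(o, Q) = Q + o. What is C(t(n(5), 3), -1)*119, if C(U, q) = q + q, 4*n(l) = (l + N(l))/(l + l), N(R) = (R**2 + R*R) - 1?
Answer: -238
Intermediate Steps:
N(R) = -1 + 2*R**2 (N(R) = (R**2 + R**2) - 1 = 2*R**2 - 1 = -1 + 2*R**2)
n(l) = (-1 + l + 2*l**2)/(8*l) (n(l) = ((l + (-1 + 2*l**2))/(l + l))/4 = ((-1 + l + 2*l**2)/((2*l)))/4 = ((-1 + l + 2*l**2)*(1/(2*l)))/4 = ((-1 + l + 2*l**2)/(2*l))/4 = (-1 + l + 2*l**2)/(8*l))
C(U, q) = 2*q
C(t(n(5), 3), -1)*119 = (2*(-1))*119 = -2*119 = -238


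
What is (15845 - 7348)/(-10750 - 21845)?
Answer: -8497/32595 ≈ -0.26068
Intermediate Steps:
(15845 - 7348)/(-10750 - 21845) = 8497/(-32595) = 8497*(-1/32595) = -8497/32595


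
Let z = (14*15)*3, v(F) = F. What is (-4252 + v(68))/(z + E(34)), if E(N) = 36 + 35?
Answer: -4184/701 ≈ -5.9686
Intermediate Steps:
z = 630 (z = 210*3 = 630)
E(N) = 71
(-4252 + v(68))/(z + E(34)) = (-4252 + 68)/(630 + 71) = -4184/701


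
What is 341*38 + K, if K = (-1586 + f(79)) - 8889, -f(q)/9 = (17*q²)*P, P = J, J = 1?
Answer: -952390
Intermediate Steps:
P = 1
f(q) = -153*q² (f(q) = -9*17*q² = -153*q²)
K = -965348 (K = (-1586 - 153*79²) - 8889 = (-1586 - 153*6241) - 8889 = (-1586 - 954873) - 8889 = -956459 - 8889 = -965348)
341*38 + K = 341*38 - 965348 = 12958 - 965348 = -952390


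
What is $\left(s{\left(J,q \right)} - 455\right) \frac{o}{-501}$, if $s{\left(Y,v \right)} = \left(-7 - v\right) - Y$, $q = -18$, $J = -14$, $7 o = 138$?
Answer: $\frac{19780}{1169} \approx 16.92$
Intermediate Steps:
$o = \frac{138}{7}$ ($o = \frac{1}{7} \cdot 138 = \frac{138}{7} \approx 19.714$)
$s{\left(Y,v \right)} = -7 - Y - v$
$\left(s{\left(J,q \right)} - 455\right) \frac{o}{-501} = \left(\left(-7 - -14 - -18\right) - 455\right) \frac{138}{7 \left(-501\right)} = \left(\left(-7 + 14 + 18\right) - 455\right) \frac{138}{7} \left(- \frac{1}{501}\right) = \left(25 - 455\right) \left(- \frac{46}{1169}\right) = \left(-430\right) \left(- \frac{46}{1169}\right) = \frac{19780}{1169}$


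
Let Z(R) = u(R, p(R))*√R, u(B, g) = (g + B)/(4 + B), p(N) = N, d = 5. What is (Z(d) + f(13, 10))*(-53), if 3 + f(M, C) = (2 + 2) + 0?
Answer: -53 - 530*√5/9 ≈ -184.68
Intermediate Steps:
f(M, C) = 1 (f(M, C) = -3 + ((2 + 2) + 0) = -3 + (4 + 0) = -3 + 4 = 1)
u(B, g) = (B + g)/(4 + B)
Z(R) = 2*R^(3/2)/(4 + R) (Z(R) = ((R + R)/(4 + R))*√R = ((2*R)/(4 + R))*√R = (2*R/(4 + R))*√R = 2*R^(3/2)/(4 + R))
(Z(d) + f(13, 10))*(-53) = (2*5^(3/2)/(4 + 5) + 1)*(-53) = (2*(5*√5)/9 + 1)*(-53) = (2*(5*√5)*(⅑) + 1)*(-53) = (10*√5/9 + 1)*(-53) = (1 + 10*√5/9)*(-53) = -53 - 530*√5/9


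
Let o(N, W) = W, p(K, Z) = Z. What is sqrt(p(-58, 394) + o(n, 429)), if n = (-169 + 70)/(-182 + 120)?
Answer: sqrt(823) ≈ 28.688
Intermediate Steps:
n = 99/62 (n = -99/(-62) = -99*(-1/62) = 99/62 ≈ 1.5968)
sqrt(p(-58, 394) + o(n, 429)) = sqrt(394 + 429) = sqrt(823)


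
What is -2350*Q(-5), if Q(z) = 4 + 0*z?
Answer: -9400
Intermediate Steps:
Q(z) = 4 (Q(z) = 4 + 0 = 4)
-2350*Q(-5) = -2350*4 = -9400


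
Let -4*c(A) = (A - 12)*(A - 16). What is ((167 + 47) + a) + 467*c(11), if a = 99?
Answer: -1083/4 ≈ -270.75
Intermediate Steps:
c(A) = -(-16 + A)*(-12 + A)/4 (c(A) = -(A - 12)*(A - 16)/4 = -(-12 + A)*(-16 + A)/4 = -(-16 + A)*(-12 + A)/4)
((167 + 47) + a) + 467*c(11) = ((167 + 47) + 99) + 467*(-48 + 7*11 - ¼*11²) = (214 + 99) + 467*(-48 + 77 - ¼*121) = 313 + 467*(-48 + 77 - 121/4) = 313 + 467*(-5/4) = 313 - 2335/4 = -1083/4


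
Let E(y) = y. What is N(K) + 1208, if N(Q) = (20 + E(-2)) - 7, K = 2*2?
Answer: 1219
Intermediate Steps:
K = 4
N(Q) = 11 (N(Q) = (20 - 2) - 7 = 18 - 7 = 11)
N(K) + 1208 = 11 + 1208 = 1219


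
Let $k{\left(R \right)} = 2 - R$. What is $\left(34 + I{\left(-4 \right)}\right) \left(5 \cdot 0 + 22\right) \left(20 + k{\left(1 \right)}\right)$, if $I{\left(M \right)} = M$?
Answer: $13860$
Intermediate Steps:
$\left(34 + I{\left(-4 \right)}\right) \left(5 \cdot 0 + 22\right) \left(20 + k{\left(1 \right)}\right) = \left(34 - 4\right) \left(5 \cdot 0 + 22\right) \left(20 + \left(2 - 1\right)\right) = 30 \left(0 + 22\right) \left(20 + \left(2 - 1\right)\right) = 30 \cdot 22 \left(20 + 1\right) = 30 \cdot 22 \cdot 21 = 30 \cdot 462 = 13860$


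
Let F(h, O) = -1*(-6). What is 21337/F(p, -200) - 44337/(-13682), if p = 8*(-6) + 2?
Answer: 73049714/20523 ≈ 3559.4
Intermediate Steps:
p = -46 (p = -48 + 2 = -46)
F(h, O) = 6
21337/F(p, -200) - 44337/(-13682) = 21337/6 - 44337/(-13682) = 21337*(1/6) - 44337*(-1/13682) = 21337/6 + 44337/13682 = 73049714/20523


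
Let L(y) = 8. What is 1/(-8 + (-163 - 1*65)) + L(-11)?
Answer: 1887/236 ≈ 7.9958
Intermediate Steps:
1/(-8 + (-163 - 1*65)) + L(-11) = 1/(-8 + (-163 - 1*65)) + 8 = 1/(-8 + (-163 - 65)) + 8 = 1/(-8 - 228) + 8 = 1/(-236) + 8 = -1/236 + 8 = 1887/236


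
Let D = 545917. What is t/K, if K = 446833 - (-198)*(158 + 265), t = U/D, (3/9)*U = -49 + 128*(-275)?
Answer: -105747/289656463279 ≈ -3.6508e-7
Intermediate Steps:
U = -105747 (U = 3*(-49 + 128*(-275)) = 3*(-49 - 35200) = 3*(-35249) = -105747)
t = -105747/545917 ≈ -0.19371
K = 530587 (K = 446833 - (-198)*423 = 446833 - 1*(-83754) = 446833 + 83754 = 530587)
t/K = -105747/545917/530587 = -105747/545917*1/530587 = -105747/289656463279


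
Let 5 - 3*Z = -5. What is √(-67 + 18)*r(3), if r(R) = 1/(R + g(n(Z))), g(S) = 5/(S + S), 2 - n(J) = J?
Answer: 56*I/9 ≈ 6.2222*I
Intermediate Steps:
Z = 10/3 (Z = 5/3 - ⅓*(-5) = 5/3 + 5/3 = 10/3 ≈ 3.3333)
n(J) = 2 - J
g(S) = 5/(2*S) (g(S) = 5/((2*S)) = 5*(1/(2*S)) = 5/(2*S))
r(R) = 1/(-15/8 + R) (r(R) = 1/(R + 5/(2*(2 - 1*10/3))) = 1/(R + 5/(2*(2 - 10/3))) = 1/(R + 5/(2*(-4/3))) = 1/(R + (5/2)*(-¾)) = 1/(R - 15/8) = 1/(-15/8 + R))
√(-67 + 18)*r(3) = √(-67 + 18)*(8/(-15 + 8*3)) = √(-49)*(8/(-15 + 24)) = (7*I)*(8/9) = 56*I/9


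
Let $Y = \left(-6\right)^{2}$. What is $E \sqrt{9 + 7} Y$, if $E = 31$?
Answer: $4464$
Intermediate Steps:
$Y = 36$
$E \sqrt{9 + 7} Y = 31 \sqrt{9 + 7} \cdot 36 = 31 \sqrt{16} \cdot 36 = 31 \cdot 4 \cdot 36 = 124 \cdot 36 = 4464$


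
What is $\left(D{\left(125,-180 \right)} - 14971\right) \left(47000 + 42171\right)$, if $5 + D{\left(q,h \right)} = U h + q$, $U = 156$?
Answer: $-3828200201$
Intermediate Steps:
$D{\left(q,h \right)} = -5 + q + 156 h$ ($D{\left(q,h \right)} = -5 + \left(156 h + q\right) = -5 + \left(q + 156 h\right) = -5 + q + 156 h$)
$\left(D{\left(125,-180 \right)} - 14971\right) \left(47000 + 42171\right) = \left(\left(-5 + 125 + 156 \left(-180\right)\right) - 14971\right) \left(47000 + 42171\right) = \left(\left(-5 + 125 - 28080\right) - 14971\right) 89171 = \left(-27960 - 14971\right) 89171 = \left(-42931\right) 89171 = -3828200201$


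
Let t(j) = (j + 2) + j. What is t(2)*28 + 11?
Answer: 179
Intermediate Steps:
t(j) = 2 + 2*j (t(j) = (2 + j) + j = 2 + 2*j)
t(2)*28 + 11 = (2 + 2*2)*28 + 11 = (2 + 4)*28 + 11 = 6*28 + 11 = 168 + 11 = 179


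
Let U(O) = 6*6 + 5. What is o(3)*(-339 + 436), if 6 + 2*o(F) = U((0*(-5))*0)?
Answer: 3395/2 ≈ 1697.5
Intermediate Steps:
U(O) = 41 (U(O) = 36 + 5 = 41)
o(F) = 35/2 (o(F) = -3 + (1/2)*41 = -3 + 41/2 = 35/2)
o(3)*(-339 + 436) = 35*(-339 + 436)/2 = (35/2)*97 = 3395/2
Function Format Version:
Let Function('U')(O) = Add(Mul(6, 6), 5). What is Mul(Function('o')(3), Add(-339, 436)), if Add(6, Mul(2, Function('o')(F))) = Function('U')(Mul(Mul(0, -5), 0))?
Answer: Rational(3395, 2) ≈ 1697.5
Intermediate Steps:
Function('U')(O) = 41 (Function('U')(O) = Add(36, 5) = 41)
Function('o')(F) = Rational(35, 2) (Function('o')(F) = Add(-3, Mul(Rational(1, 2), 41)) = Add(-3, Rational(41, 2)) = Rational(35, 2))
Mul(Function('o')(3), Add(-339, 436)) = Mul(Rational(35, 2), Add(-339, 436)) = Mul(Rational(35, 2), 97) = Rational(3395, 2)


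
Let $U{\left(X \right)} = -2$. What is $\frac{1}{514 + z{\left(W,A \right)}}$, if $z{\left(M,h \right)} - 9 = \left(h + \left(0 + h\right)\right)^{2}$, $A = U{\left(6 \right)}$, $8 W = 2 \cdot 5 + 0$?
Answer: $\frac{1}{539} \approx 0.0018553$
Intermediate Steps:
$W = \frac{5}{4}$ ($W = \frac{2 \cdot 5 + 0}{8} = \frac{10 + 0}{8} = \frac{1}{8} \cdot 10 = \frac{5}{4} \approx 1.25$)
$A = -2$
$z{\left(M,h \right)} = 9 + 4 h^{2}$ ($z{\left(M,h \right)} = 9 + \left(h + \left(0 + h\right)\right)^{2} = 9 + \left(h + h\right)^{2} = 9 + \left(2 h\right)^{2} = 9 + 4 h^{2}$)
$\frac{1}{514 + z{\left(W,A \right)}} = \frac{1}{514 + \left(9 + 4 \left(-2\right)^{2}\right)} = \frac{1}{514 + \left(9 + 4 \cdot 4\right)} = \frac{1}{514 + \left(9 + 16\right)} = \frac{1}{514 + 25} = \frac{1}{539}$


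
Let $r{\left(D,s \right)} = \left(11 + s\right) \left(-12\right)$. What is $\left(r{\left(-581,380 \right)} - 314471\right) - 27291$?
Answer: $-346454$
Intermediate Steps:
$r{\left(D,s \right)} = -132 - 12 s$
$\left(r{\left(-581,380 \right)} - 314471\right) - 27291 = \left(\left(-132 - 4560\right) - 314471\right) - 27291 = \left(-4692 - 314471\right) - 27291 = -319163 - 27291 = -346454$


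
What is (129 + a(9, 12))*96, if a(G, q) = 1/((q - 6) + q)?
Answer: 37168/3 ≈ 12389.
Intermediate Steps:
a(G, q) = 1/(-6 + 2*q) (a(G, q) = 1/((-6 + q) + q) = 1/(-6 + 2*q))
(129 + a(9, 12))*96 = (129 + 1/(2*(-3 + 12)))*96 = (129 + (1/2)/9)*96 = (129 + (1/2)*(1/9))*96 = (129 + 1/18)*96 = (2323/18)*96 = 37168/3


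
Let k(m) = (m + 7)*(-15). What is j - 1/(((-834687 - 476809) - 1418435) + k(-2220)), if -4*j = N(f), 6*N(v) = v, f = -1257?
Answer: 141241549/2696736 ≈ 52.375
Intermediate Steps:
N(v) = v/6
k(m) = -105 - 15*m (k(m) = (7 + m)*(-15) = -105 - 15*m)
j = 419/8 (j = -(-1257)/24 = -¼*(-419/2) = 419/8 ≈ 52.375)
j - 1/(((-834687 - 476809) - 1418435) + k(-2220)) = 419/8 - 1/(((-834687 - 476809) - 1418435) + (-105 - 15*(-2220))) = 419/8 - 1/((-1311496 - 1418435) + (-105 + 33300)) = 419/8 - 1/(-2729931 + 33195) = 419/8 - 1/(-2696736) = 419/8 - 1*(-1/2696736) = 419/8 + 1/2696736 = 141241549/2696736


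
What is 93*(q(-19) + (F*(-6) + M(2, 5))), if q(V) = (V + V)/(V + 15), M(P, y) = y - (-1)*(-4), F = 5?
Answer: -3627/2 ≈ -1813.5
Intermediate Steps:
M(P, y) = -4 + y (M(P, y) = y - 1*4 = y - 4 = -4 + y)
q(V) = 2*V/(15 + V) (q(V) = (2*V)/(15 + V) = 2*V/(15 + V))
93*(q(-19) + (F*(-6) + M(2, 5))) = 93*(2*(-19)/(15 - 19) + (5*(-6) + (-4 + 5))) = 93*(2*(-19)/(-4) + (-30 + 1)) = 93*(2*(-19)*(-1/4) - 29) = 93*(19/2 - 29) = 93*(-39/2) = -3627/2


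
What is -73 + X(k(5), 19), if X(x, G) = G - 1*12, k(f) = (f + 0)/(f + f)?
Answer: -66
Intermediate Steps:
k(f) = ½ (k(f) = f/((2*f)) = f*(1/(2*f)) = ½)
X(x, G) = -12 + G (X(x, G) = G - 12 = -12 + G)
-73 + X(k(5), 19) = -73 + (-12 + 19) = -73 + 7 = -66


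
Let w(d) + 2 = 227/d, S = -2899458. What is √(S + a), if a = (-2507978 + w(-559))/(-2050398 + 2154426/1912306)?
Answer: I*√386926425392014155398529301396176121/365305218339893 ≈ 1702.8*I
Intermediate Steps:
w(d) = -2 + 227/d
a = 446829753657397/365305218339893 (a = (-2507978 + (-2 + 227/(-559)))/(-2050398 + 2154426/1912306) = (-2507978 + (-2 + 227*(-1/559)))/(-2050398 + 2154426*(1/1912306)) = (-2507978 + (-2 - 227/559))/(-2050398 + 1077213/956153) = (-2507978 - 1345/559)/(-1960493121681/956153) = -1401961047/559*(-956153/1960493121681) = 446829753657397/365305218339893 ≈ 1.2232)
√(S + a) = √(-2899458 + 446829753657397/365305218339893) = √(-1059186690927595820597/365305218339893) = I*√386926425392014155398529301396176121/365305218339893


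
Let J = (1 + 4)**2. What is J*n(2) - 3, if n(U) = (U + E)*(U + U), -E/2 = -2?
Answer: 597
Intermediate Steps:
E = 4 (E = -2*(-2) = 4)
J = 25 (J = 5**2 = 25)
n(U) = 2*U*(4 + U) (n(U) = (U + 4)*(U + U) = (4 + U)*(2*U) = 2*U*(4 + U))
J*n(2) - 3 = 25*(2*2*(4 + 2)) - 3 = 25*(2*2*6) - 3 = 25*24 - 3 = 600 - 3 = 597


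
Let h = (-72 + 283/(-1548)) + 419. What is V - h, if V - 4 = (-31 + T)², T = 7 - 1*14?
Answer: 1704631/1548 ≈ 1101.2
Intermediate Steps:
T = -7 (T = 7 - 14 = -7)
V = 1448 (V = 4 + (-31 - 7)² = 4 + (-38)² = 4 + 1444 = 1448)
h = 536873/1548 (h = (-72 + 283*(-1/1548)) + 419 = (-72 - 283/1548) + 419 = -111739/1548 + 419 = 536873/1548 ≈ 346.82)
V - h = 1448 - 1*536873/1548 = 1448 - 536873/1548 = 1704631/1548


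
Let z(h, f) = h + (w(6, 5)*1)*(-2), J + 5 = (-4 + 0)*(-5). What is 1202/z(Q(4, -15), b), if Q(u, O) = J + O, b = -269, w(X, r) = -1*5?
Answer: 601/5 ≈ 120.20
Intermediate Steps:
w(X, r) = -5
J = 15 (J = -5 + (-4 + 0)*(-5) = -5 - 4*(-5) = -5 + 20 = 15)
Q(u, O) = 15 + O
z(h, f) = 10 + h (z(h, f) = h - 5*1*(-2) = h - 5*(-2) = h + 10 = 10 + h)
1202/z(Q(4, -15), b) = 1202/(10 + (15 - 15)) = 1202/(10 + 0) = 1202/10 = 1202*(1/10) = 601/5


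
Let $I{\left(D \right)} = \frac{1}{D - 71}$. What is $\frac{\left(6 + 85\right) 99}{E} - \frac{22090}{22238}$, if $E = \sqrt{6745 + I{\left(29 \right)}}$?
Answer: $- \frac{11045}{11119} + \frac{9009 \sqrt{11898138}}{283289} \approx 108.7$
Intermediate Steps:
$I{\left(D \right)} = \frac{1}{-71 + D}$
$E = \frac{\sqrt{11898138}}{42}$ ($E = \sqrt{6745 + \frac{1}{-71 + 29}} = \sqrt{6745 + \frac{1}{-42}} = \sqrt{6745 - \frac{1}{42}} = \sqrt{\frac{283289}{42}} = \frac{\sqrt{11898138}}{42} \approx 82.128$)
$\frac{\left(6 + 85\right) 99}{E} - \frac{22090}{22238} = \frac{\left(6 + 85\right) 99}{\frac{1}{42} \sqrt{11898138}} - \frac{22090}{22238} = 91 \cdot 99 \frac{\sqrt{11898138}}{283289} - \frac{11045}{11119} = 9009 \frac{\sqrt{11898138}}{283289} - \frac{11045}{11119} = \frac{9009 \sqrt{11898138}}{283289} - \frac{11045}{11119} = - \frac{11045}{11119} + \frac{9009 \sqrt{11898138}}{283289}$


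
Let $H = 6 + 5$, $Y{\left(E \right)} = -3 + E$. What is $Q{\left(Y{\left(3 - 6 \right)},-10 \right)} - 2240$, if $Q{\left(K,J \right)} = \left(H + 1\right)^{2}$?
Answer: $-2096$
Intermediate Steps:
$H = 11$
$Q{\left(K,J \right)} = 144$ ($Q{\left(K,J \right)} = \left(11 + 1\right)^{2} = 12^{2} = 144$)
$Q{\left(Y{\left(3 - 6 \right)},-10 \right)} - 2240 = 144 - 2240 = -2096$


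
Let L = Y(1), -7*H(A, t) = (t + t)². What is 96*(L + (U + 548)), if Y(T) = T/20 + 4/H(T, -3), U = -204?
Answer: 494312/15 ≈ 32954.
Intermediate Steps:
H(A, t) = -4*t²/7 (H(A, t) = -(t + t)²/7 = -4*t²/7)
Y(T) = -7/9 + T/20 (Y(T) = T/20 + 4/((-4/7*(-3)²)) = T*(1/20) + 4/((-4/7*9)) = T/20 + 4/(-36/7) = T/20 + 4*(-7/36) = T/20 - 7/9 = -7/9 + T/20)
L = -131/180 (L = -7/9 + (1/20)*1 = -7/9 + 1/20 = -131/180 ≈ -0.72778)
96*(L + (U + 548)) = 96*(-131/180 + (-204 + 548)) = 96*(-131/180 + 344) = 96*(61789/180) = 494312/15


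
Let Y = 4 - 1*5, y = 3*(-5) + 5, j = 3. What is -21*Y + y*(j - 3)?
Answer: 21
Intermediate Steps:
y = -10 (y = -15 + 5 = -10)
Y = -1 (Y = 4 - 5 = -1)
-21*Y + y*(j - 3) = -21*(-1) - 10*(3 - 3) = 21 - 10*0 = 21 + 0 = 21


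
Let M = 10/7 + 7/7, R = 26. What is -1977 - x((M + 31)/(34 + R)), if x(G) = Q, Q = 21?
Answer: -1998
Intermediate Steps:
M = 17/7 (M = 10*(1/7) + 7*(1/7) = 10/7 + 1 = 17/7 ≈ 2.4286)
x(G) = 21
-1977 - x((M + 31)/(34 + R)) = -1977 - 1*21 = -1977 - 21 = -1998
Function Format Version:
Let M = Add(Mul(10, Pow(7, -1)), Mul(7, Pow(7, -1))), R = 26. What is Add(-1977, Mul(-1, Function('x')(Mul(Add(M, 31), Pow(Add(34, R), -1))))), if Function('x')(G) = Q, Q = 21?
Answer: -1998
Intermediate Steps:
M = Rational(17, 7) (M = Add(Mul(10, Rational(1, 7)), Mul(7, Rational(1, 7))) = Add(Rational(10, 7), 1) = Rational(17, 7) ≈ 2.4286)
Function('x')(G) = 21
Add(-1977, Mul(-1, Function('x')(Mul(Add(M, 31), Pow(Add(34, R), -1))))) = Add(-1977, Mul(-1, 21)) = Add(-1977, -21) = -1998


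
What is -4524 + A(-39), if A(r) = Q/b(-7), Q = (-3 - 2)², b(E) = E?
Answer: -31693/7 ≈ -4527.6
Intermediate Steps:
Q = 25 (Q = (-5)² = 25)
A(r) = -25/7 (A(r) = 25/(-7) = 25*(-⅐) = -25/7)
-4524 + A(-39) = -4524 - 25/7 = -31693/7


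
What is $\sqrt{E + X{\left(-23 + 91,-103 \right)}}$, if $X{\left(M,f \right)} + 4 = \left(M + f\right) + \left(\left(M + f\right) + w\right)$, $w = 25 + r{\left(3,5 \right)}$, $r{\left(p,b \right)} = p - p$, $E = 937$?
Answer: $2 \sqrt{222} \approx 29.799$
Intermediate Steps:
$r{\left(p,b \right)} = 0$
$w = 25$ ($w = 25 + 0 = 25$)
$X{\left(M,f \right)} = 21 + 2 M + 2 f$ ($X{\left(M,f \right)} = -4 + \left(\left(M + f\right) + \left(\left(M + f\right) + 25\right)\right) = -4 + \left(\left(M + f\right) + \left(25 + M + f\right)\right) = -4 + \left(25 + 2 M + 2 f\right) = 21 + 2 M + 2 f$)
$\sqrt{E + X{\left(-23 + 91,-103 \right)}} = \sqrt{937 + \left(21 + 2 \left(-23 + 91\right) + 2 \left(-103\right)\right)} = \sqrt{937 + \left(21 + 2 \cdot 68 - 206\right)} = \sqrt{937 + \left(21 + 136 - 206\right)} = \sqrt{937 - 49} = \sqrt{888} = 2 \sqrt{222}$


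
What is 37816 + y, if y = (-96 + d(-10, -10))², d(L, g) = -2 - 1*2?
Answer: 47816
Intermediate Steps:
d(L, g) = -4 (d(L, g) = -2 - 2 = -4)
y = 10000 (y = (-96 - 4)² = (-100)² = 10000)
37816 + y = 37816 + 10000 = 47816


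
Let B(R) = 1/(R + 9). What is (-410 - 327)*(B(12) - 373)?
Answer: 5772184/21 ≈ 2.7487e+5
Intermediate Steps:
B(R) = 1/(9 + R)
(-410 - 327)*(B(12) - 373) = (-410 - 327)*(1/(9 + 12) - 373) = -737*(1/21 - 373) = -737*(-7832/21) = 5772184/21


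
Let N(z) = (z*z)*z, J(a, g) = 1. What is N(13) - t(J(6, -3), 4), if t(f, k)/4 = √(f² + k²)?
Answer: 2197 - 4*√17 ≈ 2180.5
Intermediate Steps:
N(z) = z³ (N(z) = z²*z = z³)
t(f, k) = 4*√(f² + k²)
N(13) - t(J(6, -3), 4) = 13³ - 4*√(1² + 4²) = 2197 - 4*√(1 + 16) = 2197 - 4*√17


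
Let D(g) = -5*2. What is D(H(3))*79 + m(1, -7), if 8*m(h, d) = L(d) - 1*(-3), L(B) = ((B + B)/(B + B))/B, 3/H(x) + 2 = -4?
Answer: -11055/14 ≈ -789.64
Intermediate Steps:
H(x) = -1/2 (H(x) = 3/(-2 - 4) = 3/(-6) = 3*(-1/6) = -1/2)
L(B) = 1/B (L(B) = ((2*B)/((2*B)))/B = ((2*B)*(1/(2*B)))/B = 1/B)
D(g) = -10
m(h, d) = 3/8 + 1/(8*d) (m(h, d) = (1/d - 1*(-3))/8 = (1/d + 3)/8 = (3 + 1/d)/8 = 3/8 + 1/(8*d))
D(H(3))*79 + m(1, -7) = -10*79 + (1/8)*(1 + 3*(-7))/(-7) = -790 + (1/8)*(-1/7)*(1 - 21) = -790 + (1/8)*(-1/7)*(-20) = -790 + 5/14 = -11055/14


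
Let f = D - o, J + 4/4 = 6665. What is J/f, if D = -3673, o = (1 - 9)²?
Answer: -6664/3737 ≈ -1.7832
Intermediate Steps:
J = 6664 (J = -1 + 6665 = 6664)
o = 64 (o = (-8)² = 64)
f = -3737 (f = -3673 - 1*64 = -3673 - 64 = -3737)
J/f = 6664/(-3737) = 6664*(-1/3737) = -6664/3737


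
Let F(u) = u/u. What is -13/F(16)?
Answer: -13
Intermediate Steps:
F(u) = 1
-13/F(16) = -13/1 = -13*1 = -13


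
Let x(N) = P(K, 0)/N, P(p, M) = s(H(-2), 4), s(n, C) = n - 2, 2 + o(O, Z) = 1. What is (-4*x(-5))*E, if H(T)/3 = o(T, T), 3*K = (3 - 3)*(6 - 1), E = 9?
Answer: -36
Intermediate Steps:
o(O, Z) = -1 (o(O, Z) = -2 + 1 = -1)
K = 0 (K = ((3 - 3)*(6 - 1))/3 = (0*5)/3 = (⅓)*0 = 0)
H(T) = -3 (H(T) = 3*(-1) = -3)
s(n, C) = -2 + n
P(p, M) = -5 (P(p, M) = -2 - 3 = -5)
x(N) = -5/N
(-4*x(-5))*E = -(-20)/(-5)*9 = -(-20)*(-1)/5*9 = -4*1*9 = -4*9 = -36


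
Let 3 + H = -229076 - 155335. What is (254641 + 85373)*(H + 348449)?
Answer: -12228603510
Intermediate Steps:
H = -384414 (H = -3 + (-229076 - 155335) = -3 - 384411 = -384414)
(254641 + 85373)*(H + 348449) = (254641 + 85373)*(-384414 + 348449) = 340014*(-35965) = -12228603510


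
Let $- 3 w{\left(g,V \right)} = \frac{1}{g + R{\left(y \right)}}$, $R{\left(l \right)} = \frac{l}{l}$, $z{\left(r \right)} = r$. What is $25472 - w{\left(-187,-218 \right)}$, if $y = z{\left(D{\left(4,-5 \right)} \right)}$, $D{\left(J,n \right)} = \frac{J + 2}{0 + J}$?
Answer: $\frac{14213375}{558} \approx 25472.0$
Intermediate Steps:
$D{\left(J,n \right)} = \frac{2 + J}{J}$
$y = \frac{3}{2}$ ($y = \frac{2 + 4}{4} = \frac{1}{4} \cdot 6 = \frac{3}{2} \approx 1.5$)
$R{\left(l \right)} = 1$
$w{\left(g,V \right)} = - \frac{1}{3 \left(1 + g\right)}$ ($w{\left(g,V \right)} = - \frac{1}{3 \left(g + 1\right)} = - \frac{1}{3 \left(1 + g\right)}$)
$25472 - w{\left(-187,-218 \right)} = 25472 - - \frac{1}{3 + 3 \left(-187\right)} = 25472 - - \frac{1}{3 - 561} = 25472 - - \frac{1}{-558} = 25472 - \left(-1\right) \left(- \frac{1}{558}\right) = 25472 - \frac{1}{558} = \frac{14213375}{558}$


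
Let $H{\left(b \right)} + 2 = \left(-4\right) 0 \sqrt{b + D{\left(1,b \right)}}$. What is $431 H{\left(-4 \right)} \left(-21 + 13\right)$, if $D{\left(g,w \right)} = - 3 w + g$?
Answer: $6896$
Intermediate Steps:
$D{\left(g,w \right)} = g - 3 w$
$H{\left(b \right)} = -2$ ($H{\left(b \right)} = -2 + \left(-4\right) 0 \sqrt{b - \left(-1 + 3 b\right)} = -2 + 0 \sqrt{1 - 2 b} = -2 + 0 = -2$)
$431 H{\left(-4 \right)} \left(-21 + 13\right) = 431 \left(- 2 \left(-21 + 13\right)\right) = 431 \left(\left(-2\right) \left(-8\right)\right) = 431 \cdot 16 = 6896$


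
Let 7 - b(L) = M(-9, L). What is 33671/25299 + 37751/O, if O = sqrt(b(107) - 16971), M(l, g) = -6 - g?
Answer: 33671/25299 - 37751*I*sqrt(16851)/16851 ≈ 1.3309 - 290.81*I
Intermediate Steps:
b(L) = 13 + L (b(L) = 7 - (-6 - L) = 7 + (6 + L) = 13 + L)
O = I*sqrt(16851) (O = sqrt((13 + 107) - 16971) = sqrt(120 - 16971) = sqrt(-16851) = I*sqrt(16851) ≈ 129.81*I)
33671/25299 + 37751/O = 33671/25299 + 37751/((I*sqrt(16851))) = 33671*(1/25299) + 37751*(-I*sqrt(16851)/16851) = 33671/25299 - 37751*I*sqrt(16851)/16851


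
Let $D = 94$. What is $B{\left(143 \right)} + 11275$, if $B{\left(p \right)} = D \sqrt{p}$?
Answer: $11275 + 94 \sqrt{143} \approx 12399.0$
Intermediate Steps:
$B{\left(p \right)} = 94 \sqrt{p}$
$B{\left(143 \right)} + 11275 = 94 \sqrt{143} + 11275 = 11275 + 94 \sqrt{143}$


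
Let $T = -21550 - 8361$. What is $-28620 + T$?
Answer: $-58531$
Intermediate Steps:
$T = -29911$ ($T = -21550 - 8361 = -29911$)
$-28620 + T = -28620 - 29911 = -58531$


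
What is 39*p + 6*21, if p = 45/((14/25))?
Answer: 45639/14 ≈ 3259.9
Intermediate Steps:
p = 1125/14 (p = 45/((14*(1/25))) = 45/(14/25) = 45*(25/14) = 1125/14 ≈ 80.357)
39*p + 6*21 = 39*(1125/14) + 6*21 = 43875/14 + 126 = 45639/14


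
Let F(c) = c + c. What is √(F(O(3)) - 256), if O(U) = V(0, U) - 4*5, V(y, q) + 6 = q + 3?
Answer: 2*I*√74 ≈ 17.205*I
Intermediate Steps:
V(y, q) = -3 + q (V(y, q) = -6 + (q + 3) = -6 + (3 + q) = -3 + q)
O(U) = -23 + U (O(U) = (-3 + U) - 4*5 = (-3 + U) - 20 = -23 + U)
F(c) = 2*c
√(F(O(3)) - 256) = √(2*(-23 + 3) - 256) = √(2*(-20) - 256) = √(-40 - 256) = √(-296) = 2*I*√74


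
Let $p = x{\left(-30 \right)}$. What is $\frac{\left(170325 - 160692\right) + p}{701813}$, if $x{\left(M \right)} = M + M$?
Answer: $\frac{9573}{701813} \approx 0.01364$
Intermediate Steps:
$x{\left(M \right)} = 2 M$
$p = -60$ ($p = 2 \left(-30\right) = -60$)
$\frac{\left(170325 - 160692\right) + p}{701813} = \frac{\left(170325 - 160692\right) - 60}{701813} = \left(9633 - 60\right) \frac{1}{701813} = 9573 \cdot \frac{1}{701813} = \frac{9573}{701813}$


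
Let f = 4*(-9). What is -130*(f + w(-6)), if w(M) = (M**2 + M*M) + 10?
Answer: -5980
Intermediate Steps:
f = -36
w(M) = 10 + 2*M**2 (w(M) = (M**2 + M**2) + 10 = 2*M**2 + 10 = 10 + 2*M**2)
-130*(f + w(-6)) = -130*(-36 + (10 + 2*(-6)**2)) = -130*(-36 + (10 + 2*36)) = -130*(-36 + (10 + 72)) = -130*(-36 + 82) = -130*46 = -5980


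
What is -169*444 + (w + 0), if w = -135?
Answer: -75171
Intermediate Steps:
-169*444 + (w + 0) = -169*444 + (-135 + 0) = -75036 - 135 = -75171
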